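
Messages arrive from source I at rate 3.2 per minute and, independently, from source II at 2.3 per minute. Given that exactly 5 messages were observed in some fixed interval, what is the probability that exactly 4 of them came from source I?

0.2396

Given the total, each event is independently from source I with probability p = λ_I/(λ_I+λ_II) = 3.2/5.5 ≈ 0.5818.
So K ~ Binomial(5, 3.2/5.5): P(K = 4) = C(5,4) · (3.2/5.5)^4 · (2.3/5.5)^1 ≈ 0.2396.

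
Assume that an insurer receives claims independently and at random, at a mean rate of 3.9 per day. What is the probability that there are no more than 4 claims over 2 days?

0.1117

Over the interval, μ = 3.9 × 2 = 7.8 (2 days).
P(N ≤ 4) = Σ_{j=0}^{4} e^(−μ) μ^j/j! ≈ 0.1117.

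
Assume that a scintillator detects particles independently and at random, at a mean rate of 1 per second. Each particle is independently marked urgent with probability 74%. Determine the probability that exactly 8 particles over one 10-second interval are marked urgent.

0.1363

Thinning: the particles that are marked urgent themselves form a Poisson process with rate 0.74 × 1 = 0.74 per second.
Over the interval, μ = 0.74 × 10 = 7.4 (a 10-second interval = 10 seconds).
P(N = 8) = e^(−7.4) · 7.4^8/8! ≈ 0.1363.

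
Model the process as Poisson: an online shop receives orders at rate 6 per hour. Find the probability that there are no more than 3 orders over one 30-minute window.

0.6472

Over the interval, μ = 6 × 0.5 = 3 (a 30-minute window = 0.5 hours).
P(N ≤ 3) = Σ_{j=0}^{3} e^(−μ) μ^j/j! ≈ 0.6472.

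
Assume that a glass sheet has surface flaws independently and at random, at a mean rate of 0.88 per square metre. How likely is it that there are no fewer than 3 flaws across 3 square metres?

0.4916

Over the interval, μ = 0.88 × 3 = 2.64 (3 square metres).
P(N ≥ 3) = 1 − P(N ≤ 2) = 1 − Σ_{j=0}^{2} e^(−μ) μ^j/j! ≈ 0.4916.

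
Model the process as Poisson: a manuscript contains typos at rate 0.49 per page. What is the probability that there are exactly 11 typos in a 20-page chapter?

0.1112

Over the interval, μ = 0.49 × 20 = 9.8 (a 20-page chapter = 20 pages).
P(N = 11) = e^(−μ) μ^11/11! = e^(−9.8) · 9.8^11/39916800 ≈ 0.1112.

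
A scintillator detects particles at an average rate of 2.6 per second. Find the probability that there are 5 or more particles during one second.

With mean μ = 2.6 per second,
P(N ≥ 5) = 1 − P(N ≤ 4) = 1 − Σ_{j=0}^{4} e^(−μ) μ^j/j! ≈ 0.1226.

0.1226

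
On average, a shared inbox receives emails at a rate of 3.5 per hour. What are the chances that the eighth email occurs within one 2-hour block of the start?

Over the interval, μ = 3.5 × 2 = 7 (a 2-hour block = 2 hours).
The eighth arrival falls in the interval iff at least 8 events occur there: P(S_8 ≤ t) = P(N ≥ 8) = 1 − P(N ≤ 7) ≈ 0.4013.

0.4013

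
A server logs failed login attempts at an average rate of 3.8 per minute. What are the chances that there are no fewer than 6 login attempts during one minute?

0.1844

With mean μ = 3.8 per minute,
P(N ≥ 6) = 1 − P(N ≤ 5) = 1 − Σ_{j=0}^{5} e^(−μ) μ^j/j! ≈ 0.1844.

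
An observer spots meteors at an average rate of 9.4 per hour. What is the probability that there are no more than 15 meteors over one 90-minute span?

Over the interval, μ = 9.4 × 1.5 = 14.1 (a 90-minute span = 1.5 hours).
P(N ≤ 15) = Σ_{j=0}^{15} e^(−μ) μ^j/j! ≈ 0.6594.

0.6594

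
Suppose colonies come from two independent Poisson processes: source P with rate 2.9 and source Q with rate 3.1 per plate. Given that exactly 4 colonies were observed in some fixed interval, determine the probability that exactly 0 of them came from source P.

Given the total, each event is independently from source P with probability p = λ_P/(λ_P+λ_Q) = 2.9/6 ≈ 0.4833.
So K ~ Binomial(4, 2.9/6): P(K = 0) = C(4,0) · (2.9/6)^0 · (3.1/6)^4 ≈ 0.0713.

0.0713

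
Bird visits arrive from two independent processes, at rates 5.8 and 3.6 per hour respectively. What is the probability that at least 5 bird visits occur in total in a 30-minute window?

Independent Poisson processes superpose: combined rate λ = 5.8 + 3.6 = 9.4 per hour.
Over the interval, μ = 9.4 × 0.5 = 4.7 (a 30-minute window = 0.5 hours).
P(N ≥ 5) = 1 − P(N ≤ 4) ≈ 0.5054.

0.5054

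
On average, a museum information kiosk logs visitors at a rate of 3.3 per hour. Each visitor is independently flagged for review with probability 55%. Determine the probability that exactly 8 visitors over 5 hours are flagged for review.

Thinning: the visitors that are flagged for review themselves form a Poisson process with rate 0.55 × 3.3 = 1.815 per hour.
Over the interval, μ = 1.815 × 5 = 9.075 (5 hours).
P(N = 8) = e^(−9.075) · 9.075^8/8! ≈ 0.1306.

0.1306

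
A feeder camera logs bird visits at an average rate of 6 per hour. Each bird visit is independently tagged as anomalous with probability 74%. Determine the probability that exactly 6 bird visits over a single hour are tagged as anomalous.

0.1255

Thinning: the bird visits that are tagged as anomalous themselves form a Poisson process with rate 0.74 × 6 = 4.44 per hour.
So μ = 4.44.
P(N = 6) = e^(−4.44) · 4.44^6/6! ≈ 0.1255.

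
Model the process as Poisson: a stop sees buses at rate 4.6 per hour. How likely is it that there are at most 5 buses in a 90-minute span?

Over the interval, μ = 4.6 × 1.5 = 6.9 (a 90-minute span = 1.5 hours).
P(N ≤ 5) = Σ_{j=0}^{5} e^(−μ) μ^j/j! ≈ 0.3137.

0.3137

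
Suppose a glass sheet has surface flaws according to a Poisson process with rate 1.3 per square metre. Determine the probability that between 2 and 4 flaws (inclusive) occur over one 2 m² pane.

Over the interval, μ = 1.3 × 2 = 2.6 (a 2 m² pane = 2 square metres).
P(2 ≤ N ≤ 4) = Σ_{j=2}^{4} e^(−2.6) · 2.6^j/j! ≈ 0.6100.

0.6100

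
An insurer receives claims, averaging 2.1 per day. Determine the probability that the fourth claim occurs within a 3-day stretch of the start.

0.8736

Over the interval, μ = 2.1 × 3 = 6.3 (a 3-day stretch = 3 days).
The fourth arrival falls in the interval iff at least 4 events occur there: P(S_4 ≤ t) = P(N ≥ 4) = 1 − P(N ≤ 3) ≈ 0.8736.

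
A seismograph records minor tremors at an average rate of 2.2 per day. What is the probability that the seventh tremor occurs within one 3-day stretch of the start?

0.4892

Over the interval, μ = 2.2 × 3 = 6.6 (a 3-day stretch = 3 days).
The seventh arrival falls in the interval iff at least 7 events occur there: P(S_7 ≤ t) = P(N ≥ 7) = 1 − P(N ≤ 6) ≈ 0.4892.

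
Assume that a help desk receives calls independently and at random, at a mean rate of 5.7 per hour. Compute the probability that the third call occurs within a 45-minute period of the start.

Over the interval, μ = 5.7 × 0.75 = 4.275 (a 45-minute period = 0.75 hours).
The third arrival falls in the interval iff at least 3 events occur there: P(S_3 ≤ t) = P(N ≥ 3) = 1 − P(N ≤ 2) ≈ 0.7995.

0.7995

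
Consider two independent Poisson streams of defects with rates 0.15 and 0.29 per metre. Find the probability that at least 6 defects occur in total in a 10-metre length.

0.2801

Independent Poisson processes superpose: combined rate λ = 0.15 + 0.29 = 0.44 per metre.
Over the interval, μ = 0.44 × 10 = 4.4 (a 10-metre length = 10 metres).
P(N ≥ 6) = 1 − P(N ≤ 5) ≈ 0.2801.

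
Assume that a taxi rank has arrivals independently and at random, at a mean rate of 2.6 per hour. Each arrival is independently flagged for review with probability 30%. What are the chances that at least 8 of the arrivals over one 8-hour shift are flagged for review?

Thinning: the arrivals that are flagged for review themselves form a Poisson process with rate 0.3 × 2.6 = 0.78 per hour.
Over the interval, μ = 0.78 × 8 = 6.24 (an 8-hour shift = 8 hours).
P(N ≥ 8) = 1 − P(N ≤ 7) ≈ 0.2897.

0.2897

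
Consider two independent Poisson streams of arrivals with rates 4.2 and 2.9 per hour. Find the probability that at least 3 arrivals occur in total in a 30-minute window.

Independent Poisson processes superpose: combined rate λ = 4.2 + 2.9 = 7.1 per hour.
Over the interval, μ = 7.1 × 0.5 = 3.55 (a 30-minute window = 0.5 hours).
P(N ≥ 3) = 1 − P(N ≤ 2) ≈ 0.6883.

0.6883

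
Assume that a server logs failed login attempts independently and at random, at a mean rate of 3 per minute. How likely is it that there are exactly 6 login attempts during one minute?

0.0504

With mean μ = 3 per minute,
P(N = 6) = e^(−μ) μ^6/6! = e^(−3) · 3^6/720 ≈ 0.0504.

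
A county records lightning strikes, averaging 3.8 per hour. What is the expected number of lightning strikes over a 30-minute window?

1.9

E[N] = λt = 3.8 × 0.5 = 1.9 (a 30-minute window = 0.5 hours).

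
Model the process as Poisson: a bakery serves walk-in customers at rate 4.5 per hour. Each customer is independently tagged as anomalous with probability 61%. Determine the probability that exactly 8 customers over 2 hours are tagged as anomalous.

Thinning: the customers that are tagged as anomalous themselves form a Poisson process with rate 0.61 × 4.5 = 2.745 per hour.
Over the interval, μ = 2.745 × 2 = 5.49 (2 hours).
P(N = 8) = e^(−5.49) · 5.49^8/8! ≈ 0.0845.

0.0845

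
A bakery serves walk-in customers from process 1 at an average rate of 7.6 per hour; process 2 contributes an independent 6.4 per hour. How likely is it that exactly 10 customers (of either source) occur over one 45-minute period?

0.1236

Independent Poisson processes superpose: combined rate λ = 7.6 + 6.4 = 14 per hour.
Over the interval, μ = 14 × 0.75 = 10.5 (a 45-minute period = 0.75 hours).
P(N = 10) = e^(−10.5) · 10.5^10/10! ≈ 0.1236.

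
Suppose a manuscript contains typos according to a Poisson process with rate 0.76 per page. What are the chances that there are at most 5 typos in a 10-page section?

0.2307

Over the interval, μ = 0.76 × 10 = 7.6 (a 10-page section = 10 pages).
P(N ≤ 5) = Σ_{j=0}^{5} e^(−μ) μ^j/j! ≈ 0.2307.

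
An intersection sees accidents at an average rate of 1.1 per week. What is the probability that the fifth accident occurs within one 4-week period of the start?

0.4488

Over the interval, μ = 1.1 × 4 = 4.4 (a 4-week period = 4 weeks).
The fifth arrival falls in the interval iff at least 5 events occur there: P(S_5 ≤ t) = P(N ≥ 5) = 1 − P(N ≤ 4) ≈ 0.4488.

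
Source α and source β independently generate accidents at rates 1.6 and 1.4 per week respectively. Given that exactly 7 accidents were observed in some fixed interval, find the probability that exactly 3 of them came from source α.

Given the total, each event is independently from source α with probability p = λ_α/(λ_α+λ_β) = 1.6/3 ≈ 0.5333.
So K ~ Binomial(7, 1.6/3): P(K = 3) = C(7,3) · (1.6/3)^3 · (1.4/3)^4 ≈ 0.2518.

0.2518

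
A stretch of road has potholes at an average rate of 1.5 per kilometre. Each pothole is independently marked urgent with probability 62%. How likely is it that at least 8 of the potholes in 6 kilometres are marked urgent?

Thinning: the potholes that are marked urgent themselves form a Poisson process with rate 0.62 × 1.5 = 0.93 per kilometre.
Over the interval, μ = 0.93 × 6 = 5.58 (6 kilometres).
P(N ≥ 8) = 1 − P(N ≤ 7) ≈ 0.2005.

0.2005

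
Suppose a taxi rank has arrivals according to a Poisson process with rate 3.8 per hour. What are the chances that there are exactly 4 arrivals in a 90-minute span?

Over the interval, μ = 3.8 × 1.5 = 5.7 (a 90-minute span = 1.5 hours).
P(N = 4) = e^(−μ) μ^4/4! = e^(−5.7) · 5.7^4/24 ≈ 0.1472.

0.1472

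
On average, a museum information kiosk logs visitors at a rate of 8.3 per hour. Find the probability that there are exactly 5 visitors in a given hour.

0.0816

With mean μ = 8.3 per hour,
P(N = 5) = e^(−μ) μ^5/5! = e^(−8.3) · 8.3^5/120 ≈ 0.0816.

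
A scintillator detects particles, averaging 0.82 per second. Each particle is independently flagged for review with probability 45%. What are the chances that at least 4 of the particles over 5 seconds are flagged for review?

Thinning: the particles that are flagged for review themselves form a Poisson process with rate 0.45 × 0.82 = 0.369 per second.
Over the interval, μ = 0.369 × 5 = 1.845 (5 seconds).
P(N ≥ 4) = 1 − P(N ≤ 3) ≈ 0.1160.

0.1160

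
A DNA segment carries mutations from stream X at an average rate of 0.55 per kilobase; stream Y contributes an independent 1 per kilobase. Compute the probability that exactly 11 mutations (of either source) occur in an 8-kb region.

0.1100

Independent Poisson processes superpose: combined rate λ = 0.55 + 1 = 1.55 per kilobase.
Over the interval, μ = 1.55 × 8 = 12.4 (an 8-kb region = 8 kilobases).
P(N = 11) = e^(−12.4) · 12.4^11/11! ≈ 0.1100.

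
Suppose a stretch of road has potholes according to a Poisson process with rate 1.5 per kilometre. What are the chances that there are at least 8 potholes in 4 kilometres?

Over the interval, μ = 1.5 × 4 = 6 (4 kilometres).
P(N ≥ 8) = 1 − P(N ≤ 7) = 1 − Σ_{j=0}^{7} e^(−μ) μ^j/j! ≈ 0.2560.

0.2560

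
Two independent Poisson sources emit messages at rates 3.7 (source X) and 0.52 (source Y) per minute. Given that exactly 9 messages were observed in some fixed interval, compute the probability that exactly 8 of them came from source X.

0.3873

Given the total, each event is independently from source X with probability p = λ_X/(λ_X+λ_Y) = 3.7/4.22 ≈ 0.8768.
So K ~ Binomial(9, 3.7/4.22): P(K = 8) = C(9,8) · (3.7/4.22)^8 · (0.52/4.22)^1 ≈ 0.3873.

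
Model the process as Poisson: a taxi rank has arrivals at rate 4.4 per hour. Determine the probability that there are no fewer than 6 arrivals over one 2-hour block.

Over the interval, μ = 4.4 × 2 = 8.8 (a 2-hour block = 2 hours).
P(N ≥ 6) = 1 − P(N ≤ 5) = 1 − Σ_{j=0}^{5} e^(−μ) μ^j/j! ≈ 0.8716.

0.8716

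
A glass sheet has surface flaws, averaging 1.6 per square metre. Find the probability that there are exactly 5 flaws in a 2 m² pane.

0.1140

Over the interval, μ = 1.6 × 2 = 3.2 (a 2 m² pane = 2 square metres).
P(N = 5) = e^(−μ) μ^5/5! = e^(−3.2) · 3.2^5/120 ≈ 0.1140.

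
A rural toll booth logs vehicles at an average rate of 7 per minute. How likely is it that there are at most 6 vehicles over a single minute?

0.4497

With mean μ = 7 per minute,
P(N ≤ 6) = Σ_{j=0}^{6} e^(−μ) μ^j/j! ≈ 0.4497.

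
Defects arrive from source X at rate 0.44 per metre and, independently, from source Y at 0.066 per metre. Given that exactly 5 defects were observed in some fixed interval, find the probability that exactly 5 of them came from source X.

Given the total, each event is independently from source X with probability p = λ_X/(λ_X+λ_Y) = 0.44/0.506 ≈ 0.8696.
So K ~ Binomial(5, 0.44/0.506): P(K = 5) = C(5,5) · (0.44/0.506)^5 · (0.066/0.506)^0 ≈ 0.4972.

0.4972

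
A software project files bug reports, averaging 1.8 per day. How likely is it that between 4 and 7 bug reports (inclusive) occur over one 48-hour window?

0.4540

Over the interval, μ = 1.8 × 2 = 3.6 (a 48-hour window = 2 days).
P(4 ≤ N ≤ 7) = Σ_{j=4}^{7} e^(−3.6) · 3.6^j/j! ≈ 0.4540.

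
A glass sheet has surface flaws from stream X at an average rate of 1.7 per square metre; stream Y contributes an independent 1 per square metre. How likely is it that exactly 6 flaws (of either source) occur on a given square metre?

Independent Poisson processes superpose: combined rate λ = 1.7 + 1 = 2.7 per square metre.
So μ = 2.7.
P(N = 6) = e^(−2.7) · 2.7^6/6! ≈ 0.0362.

0.0362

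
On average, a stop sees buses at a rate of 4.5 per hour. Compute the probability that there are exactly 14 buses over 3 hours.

0.1050

Over the interval, μ = 4.5 × 3 = 13.5 (3 hours).
P(N = 14) = e^(−μ) μ^14/14! = e^(−13.5) · 13.5^14/87178291200 ≈ 0.1050.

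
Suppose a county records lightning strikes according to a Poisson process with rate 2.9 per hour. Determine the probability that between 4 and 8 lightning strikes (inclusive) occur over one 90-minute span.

Over the interval, μ = 2.9 × 1.5 = 4.35 (a 90-minute span = 1.5 hours).
P(4 ≤ N ≤ 8) = Σ_{j=4}^{8} e^(−4.35) · 4.35^j/j! ≈ 0.5981.

0.5981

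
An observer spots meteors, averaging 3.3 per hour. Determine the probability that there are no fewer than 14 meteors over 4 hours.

0.4489

Over the interval, μ = 3.3 × 4 = 13.2 (4 hours).
P(N ≥ 14) = 1 − P(N ≤ 13) = 1 − Σ_{j=0}^{13} e^(−μ) μ^j/j! ≈ 0.4489.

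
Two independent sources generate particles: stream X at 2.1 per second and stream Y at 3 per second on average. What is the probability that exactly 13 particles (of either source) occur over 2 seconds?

0.0772

Independent Poisson processes superpose: combined rate λ = 2.1 + 3 = 5.1 per second.
Over the interval, μ = 5.1 × 2 = 10.2 (2 seconds).
P(N = 13) = e^(−10.2) · 10.2^13/13! ≈ 0.0772.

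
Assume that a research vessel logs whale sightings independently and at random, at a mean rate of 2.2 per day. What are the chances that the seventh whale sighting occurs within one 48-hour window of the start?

0.1564

Over the interval, μ = 2.2 × 2 = 4.4 (a 48-hour window = 2 days).
The seventh arrival falls in the interval iff at least 7 events occur there: P(S_7 ≤ t) = P(N ≥ 7) = 1 − P(N ≤ 6) ≈ 0.1564.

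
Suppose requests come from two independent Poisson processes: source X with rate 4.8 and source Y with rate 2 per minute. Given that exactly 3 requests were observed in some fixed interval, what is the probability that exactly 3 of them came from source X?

Given the total, each event is independently from source X with probability p = λ_X/(λ_X+λ_Y) = 4.8/6.8 ≈ 0.7059.
So K ~ Binomial(3, 4.8/6.8): P(K = 3) = C(3,3) · (4.8/6.8)^3 · (2/6.8)^0 ≈ 0.3517.

0.3517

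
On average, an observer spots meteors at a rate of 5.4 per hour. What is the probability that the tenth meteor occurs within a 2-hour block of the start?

0.6374

Over the interval, μ = 5.4 × 2 = 10.8 (a 2-hour block = 2 hours).
The tenth arrival falls in the interval iff at least 10 events occur there: P(S_10 ≤ t) = P(N ≥ 10) = 1 − P(N ≤ 9) ≈ 0.6374.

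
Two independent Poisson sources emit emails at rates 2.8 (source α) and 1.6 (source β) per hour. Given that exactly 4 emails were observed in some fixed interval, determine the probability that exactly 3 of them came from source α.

Given the total, each event is independently from source α with probability p = λ_α/(λ_α+λ_β) = 2.8/4.4 ≈ 0.6364.
So K ~ Binomial(4, 2.8/4.4): P(K = 3) = C(4,3) · (2.8/4.4)^3 · (1.6/4.4)^1 ≈ 0.3748.

0.3748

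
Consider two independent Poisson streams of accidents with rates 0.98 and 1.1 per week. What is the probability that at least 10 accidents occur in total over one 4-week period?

Independent Poisson processes superpose: combined rate λ = 0.98 + 1.1 = 2.08 per week.
Over the interval, μ = 2.08 × 4 = 8.32 (a 4-week period = 4 weeks).
P(N ≥ 10) = 1 − P(N ≤ 9) ≈ 0.3238.

0.3238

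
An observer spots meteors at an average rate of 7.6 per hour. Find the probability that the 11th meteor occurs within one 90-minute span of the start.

Over the interval, μ = 7.6 × 1.5 = 11.4 (a 90-minute span = 1.5 hours).
The 11th arrival falls in the interval iff at least 11 events occur there: P(S_11 ≤ t) = P(N ≥ 11) = 1 − P(N ≤ 10) ≈ 0.5869.

0.5869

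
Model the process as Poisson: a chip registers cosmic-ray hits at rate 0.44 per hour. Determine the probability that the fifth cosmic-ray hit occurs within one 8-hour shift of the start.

Over the interval, μ = 0.44 × 8 = 3.52 (an 8-hour shift = 8 hours).
The fifth arrival falls in the interval iff at least 5 events occur there: P(S_5 ≤ t) = P(N ≥ 5) = 1 − P(N ≤ 4) ≈ 0.2783.

0.2783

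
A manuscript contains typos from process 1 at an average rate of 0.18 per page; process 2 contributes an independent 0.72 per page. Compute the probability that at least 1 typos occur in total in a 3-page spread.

Independent Poisson processes superpose: combined rate λ = 0.18 + 0.72 = 0.9 per page.
Over the interval, μ = 0.9 × 3 = 2.7 (a 3-page spread = 3 pages).
P(N ≥ 1) = 1 − P(N ≤ 0) ≈ 0.9328.

0.9328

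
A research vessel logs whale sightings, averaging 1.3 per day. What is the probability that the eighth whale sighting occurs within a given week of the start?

Over the interval, μ = 1.3 × 7 = 9.1 (a week = 7 days).
The eighth arrival falls in the interval iff at least 8 events occur there: P(S_8 ≤ t) = P(N ≥ 8) = 1 − P(N ≤ 7) ≈ 0.6877.

0.6877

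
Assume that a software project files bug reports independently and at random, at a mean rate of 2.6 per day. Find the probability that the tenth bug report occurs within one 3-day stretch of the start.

0.2589

Over the interval, μ = 2.6 × 3 = 7.8 (a 3-day stretch = 3 days).
The tenth arrival falls in the interval iff at least 10 events occur there: P(S_10 ≤ t) = P(N ≥ 10) = 1 − P(N ≤ 9) ≈ 0.2589.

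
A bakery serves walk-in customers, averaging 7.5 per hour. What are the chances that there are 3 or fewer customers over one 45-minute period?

Over the interval, μ = 7.5 × 0.75 = 5.625 (a 45-minute period = 0.75 hours).
P(N ≤ 3) = Σ_{j=0}^{3} e^(−μ) μ^j/j! ≈ 0.1879.

0.1879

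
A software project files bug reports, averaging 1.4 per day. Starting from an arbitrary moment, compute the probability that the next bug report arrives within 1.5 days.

0.8775

Inter-arrival times are exponential with rate λ = 1.4 per day.
P(T ≤ 1.5) = 1 − e^(−λt) = 1 − e^(−1.4 × 1.5) = 1 − e^(−2.1) ≈ 0.8775.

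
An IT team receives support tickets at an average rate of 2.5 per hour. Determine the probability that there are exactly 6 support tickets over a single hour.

With mean μ = 2.5 per hour,
P(N = 6) = e^(−μ) μ^6/6! = e^(−2.5) · 2.5^6/720 ≈ 0.0278.

0.0278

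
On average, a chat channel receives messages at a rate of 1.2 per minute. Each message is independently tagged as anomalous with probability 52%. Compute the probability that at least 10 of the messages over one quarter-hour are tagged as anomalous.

Thinning: the messages that are tagged as anomalous themselves form a Poisson process with rate 0.52 × 1.2 = 0.624 per minute.
Over the interval, μ = 0.624 × 15 = 9.36 (a quarter-hour = 15 minutes).
P(N ≥ 10) = 1 − P(N ≤ 9) ≈ 0.4599.

0.4599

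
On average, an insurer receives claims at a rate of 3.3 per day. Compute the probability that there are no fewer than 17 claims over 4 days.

Over the interval, μ = 3.3 × 4 = 13.2 (4 days).
P(N ≥ 17) = 1 − P(N ≤ 16) = 1 − Σ_{j=0}^{16} e^(−μ) μ^j/j! ≈ 0.1792.

0.1792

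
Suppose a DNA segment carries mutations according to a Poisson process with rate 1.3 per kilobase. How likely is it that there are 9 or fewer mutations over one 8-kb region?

Over the interval, μ = 1.3 × 8 = 10.4 (an 8-kb region = 8 kilobases).
P(N ≤ 9) = Σ_{j=0}^{9} e^(−μ) μ^j/j! ≈ 0.4090.

0.4090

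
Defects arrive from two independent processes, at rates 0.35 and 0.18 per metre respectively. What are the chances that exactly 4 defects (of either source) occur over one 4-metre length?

0.1010

Independent Poisson processes superpose: combined rate λ = 0.35 + 0.18 = 0.53 per metre.
Over the interval, μ = 0.53 × 4 = 2.12 (a 4-metre length = 4 metres).
P(N = 4) = e^(−2.12) · 2.12^4/4! ≈ 0.1010.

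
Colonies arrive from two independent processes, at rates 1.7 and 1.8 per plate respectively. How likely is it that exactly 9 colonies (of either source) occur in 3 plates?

0.1177

Independent Poisson processes superpose: combined rate λ = 1.7 + 1.8 = 3.5 per plate.
Over the interval, μ = 3.5 × 3 = 10.5 (3 plates).
P(N = 9) = e^(−10.5) · 10.5^9/9! ≈ 0.1177.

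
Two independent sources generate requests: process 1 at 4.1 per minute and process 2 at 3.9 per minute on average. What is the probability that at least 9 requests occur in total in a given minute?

0.4075

Independent Poisson processes superpose: combined rate λ = 4.1 + 3.9 = 8 per minute.
So μ = 8.
P(N ≥ 9) = 1 − P(N ≤ 8) ≈ 0.4075.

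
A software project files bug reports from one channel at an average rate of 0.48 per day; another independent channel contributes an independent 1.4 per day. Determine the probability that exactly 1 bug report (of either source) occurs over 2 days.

Independent Poisson processes superpose: combined rate λ = 0.48 + 1.4 = 1.88 per day.
Over the interval, μ = 1.88 × 2 = 3.76 (2 days).
P(N = 1) = e^(−3.76) · 3.76^1/1! ≈ 0.0875.

0.0875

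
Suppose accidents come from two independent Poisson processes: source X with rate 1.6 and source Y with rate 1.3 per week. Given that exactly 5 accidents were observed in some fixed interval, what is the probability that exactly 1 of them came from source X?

0.1114

Given the total, each event is independently from source X with probability p = λ_X/(λ_X+λ_Y) = 1.6/2.9 ≈ 0.5517.
So K ~ Binomial(5, 1.6/2.9): P(K = 1) = C(5,1) · (1.6/2.9)^1 · (1.3/2.9)^4 ≈ 0.1114.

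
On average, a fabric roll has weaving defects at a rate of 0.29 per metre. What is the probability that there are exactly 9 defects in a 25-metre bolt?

0.1083

Over the interval, μ = 0.29 × 25 = 7.25 (a 25-metre bolt = 25 metres).
P(N = 9) = e^(−μ) μ^9/9! = e^(−7.25) · 7.25^9/362880 ≈ 0.1083.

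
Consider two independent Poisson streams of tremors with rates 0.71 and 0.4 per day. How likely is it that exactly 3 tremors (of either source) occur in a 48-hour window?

0.1980

Independent Poisson processes superpose: combined rate λ = 0.71 + 0.4 = 1.11 per day.
Over the interval, μ = 1.11 × 2 = 2.22 (a 48-hour window = 2 days).
P(N = 3) = e^(−2.22) · 2.22^3/3! ≈ 0.1980.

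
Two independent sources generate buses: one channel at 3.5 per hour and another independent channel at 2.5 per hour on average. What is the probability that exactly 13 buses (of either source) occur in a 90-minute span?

0.0504

Independent Poisson processes superpose: combined rate λ = 3.5 + 2.5 = 6 per hour.
Over the interval, μ = 6 × 1.5 = 9 (a 90-minute span = 1.5 hours).
P(N = 13) = e^(−9) · 9^13/13! ≈ 0.0504.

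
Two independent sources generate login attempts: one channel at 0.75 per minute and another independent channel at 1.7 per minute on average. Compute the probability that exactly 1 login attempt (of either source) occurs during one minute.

0.2114

Independent Poisson processes superpose: combined rate λ = 0.75 + 1.7 = 2.45 per minute.
So μ = 2.45.
P(N = 1) = e^(−2.45) · 2.45^1/1! ≈ 0.2114.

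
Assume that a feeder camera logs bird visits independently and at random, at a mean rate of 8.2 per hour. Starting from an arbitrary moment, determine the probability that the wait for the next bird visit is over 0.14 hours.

0.3173

The wait for the next event is exponential with rate λ = 8.2 per hour.
P(T > 0.14) = e^(−λt) = e^(−8.2 × 0.14) = e^(−1.148) ≈ 0.3173.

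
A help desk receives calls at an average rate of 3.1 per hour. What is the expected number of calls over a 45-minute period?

2.325

E[N] = λt = 3.1 × 0.75 = 2.325 (a 45-minute period = 0.75 hours).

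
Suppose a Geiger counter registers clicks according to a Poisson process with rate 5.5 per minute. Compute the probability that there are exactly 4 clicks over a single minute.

With mean μ = 5.5 per minute,
P(N = 4) = e^(−μ) μ^4/4! = e^(−5.5) · 5.5^4/24 ≈ 0.1558.

0.1558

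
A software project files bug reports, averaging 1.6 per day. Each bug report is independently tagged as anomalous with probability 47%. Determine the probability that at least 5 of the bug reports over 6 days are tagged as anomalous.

0.4702

Thinning: the bug reports that are tagged as anomalous themselves form a Poisson process with rate 0.47 × 1.6 = 0.752 per day.
Over the interval, μ = 0.752 × 6 = 4.512 (6 days).
P(N ≥ 5) = 1 − P(N ≤ 4) ≈ 0.4702.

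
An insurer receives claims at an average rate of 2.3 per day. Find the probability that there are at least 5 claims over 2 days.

0.4868

Over the interval, μ = 2.3 × 2 = 4.6 (2 days).
P(N ≥ 5) = 1 − P(N ≤ 4) = 1 − Σ_{j=0}^{4} e^(−μ) μ^j/j! ≈ 0.4868.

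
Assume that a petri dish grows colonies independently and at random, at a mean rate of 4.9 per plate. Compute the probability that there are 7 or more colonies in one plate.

0.2233

With mean μ = 4.9 per plate,
P(N ≥ 7) = 1 − P(N ≤ 6) = 1 − Σ_{j=0}^{6} e^(−μ) μ^j/j! ≈ 0.2233.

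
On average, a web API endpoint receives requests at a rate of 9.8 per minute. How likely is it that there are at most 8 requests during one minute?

With mean μ = 9.8 per minute,
P(N ≤ 8) = Σ_{j=0}^{8} e^(−μ) μ^j/j! ≈ 0.3558.

0.3558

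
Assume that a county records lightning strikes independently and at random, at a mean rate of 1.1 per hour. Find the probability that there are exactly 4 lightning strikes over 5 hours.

Over the interval, μ = 1.1 × 5 = 5.5 (5 hours).
P(N = 4) = e^(−μ) μ^4/4! = e^(−5.5) · 5.5^4/24 ≈ 0.1558.

0.1558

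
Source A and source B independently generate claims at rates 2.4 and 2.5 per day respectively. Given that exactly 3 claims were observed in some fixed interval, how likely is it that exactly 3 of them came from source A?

Given the total, each event is independently from source A with probability p = λ_A/(λ_A+λ_B) = 2.4/4.9 ≈ 0.4898.
So K ~ Binomial(3, 2.4/4.9): P(K = 3) = C(3,3) · (2.4/4.9)^3 · (2.5/4.9)^0 ≈ 0.1175.

0.1175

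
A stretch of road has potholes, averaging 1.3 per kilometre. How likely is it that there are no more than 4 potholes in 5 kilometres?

0.2237

Over the interval, μ = 1.3 × 5 = 6.5 (5 kilometres).
P(N ≤ 4) = Σ_{j=0}^{4} e^(−μ) μ^j/j! ≈ 0.2237.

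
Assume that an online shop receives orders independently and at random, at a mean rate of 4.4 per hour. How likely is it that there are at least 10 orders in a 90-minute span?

0.1314

Over the interval, μ = 4.4 × 1.5 = 6.6 (a 90-minute span = 1.5 hours).
P(N ≥ 10) = 1 − P(N ≤ 9) = 1 − Σ_{j=0}^{9} e^(−μ) μ^j/j! ≈ 0.1314.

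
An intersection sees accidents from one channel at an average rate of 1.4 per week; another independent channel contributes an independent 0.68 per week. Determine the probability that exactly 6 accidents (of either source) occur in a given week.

0.0141

Independent Poisson processes superpose: combined rate λ = 1.4 + 0.68 = 2.08 per week.
So μ = 2.08.
P(N = 6) = e^(−2.08) · 2.08^6/6! ≈ 0.0141.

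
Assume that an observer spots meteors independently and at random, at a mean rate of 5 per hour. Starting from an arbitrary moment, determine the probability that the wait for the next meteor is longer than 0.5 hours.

The wait for the next event is exponential with rate λ = 5 per hour.
P(T > 0.5) = e^(−λt) = e^(−5 × 0.5) = e^(−2.5) ≈ 0.0821.

0.0821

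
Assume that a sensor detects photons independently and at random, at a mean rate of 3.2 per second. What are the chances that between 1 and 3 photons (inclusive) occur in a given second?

With mean μ = 3.2 per second,
P(1 ≤ N ≤ 3) = Σ_{j=1}^{3} e^(−3.2) · 3.2^j/j! ≈ 0.5618.

0.5618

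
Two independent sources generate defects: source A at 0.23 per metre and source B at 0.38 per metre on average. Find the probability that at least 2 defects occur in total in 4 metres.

0.7002

Independent Poisson processes superpose: combined rate λ = 0.23 + 0.38 = 0.61 per metre.
Over the interval, μ = 0.61 × 4 = 2.44 (4 metres).
P(N ≥ 2) = 1 − P(N ≤ 1) ≈ 0.7002.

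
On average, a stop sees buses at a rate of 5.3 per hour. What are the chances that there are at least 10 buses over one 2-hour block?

Over the interval, μ = 5.3 × 2 = 10.6 (a 2-hour block = 2 hours).
P(N ≥ 10) = 1 − P(N ≤ 9) = 1 − Σ_{j=0}^{9} e^(−μ) μ^j/j! ≈ 0.6146.

0.6146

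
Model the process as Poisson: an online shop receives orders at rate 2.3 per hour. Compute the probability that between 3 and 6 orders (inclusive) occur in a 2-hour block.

Over the interval, μ = 2.3 × 2 = 4.6 (a 2-hour block = 2 hours).
P(3 ≤ N ≤ 6) = Σ_{j=3}^{6} e^(−4.6) · 4.6^j/j! ≈ 0.6554.

0.6554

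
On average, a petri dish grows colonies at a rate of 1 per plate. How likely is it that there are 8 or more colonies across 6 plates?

0.2560

Over the interval, μ = 1 × 6 = 6 (6 plates).
P(N ≥ 8) = 1 − P(N ≤ 7) = 1 − Σ_{j=0}^{7} e^(−μ) μ^j/j! ≈ 0.2560.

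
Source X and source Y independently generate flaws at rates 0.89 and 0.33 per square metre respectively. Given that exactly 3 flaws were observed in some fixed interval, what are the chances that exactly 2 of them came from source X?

0.4319

Given the total, each event is independently from source X with probability p = λ_X/(λ_X+λ_Y) = 0.89/1.22 ≈ 0.7295.
So K ~ Binomial(3, 0.89/1.22): P(K = 2) = C(3,2) · (0.89/1.22)^2 · (0.33/1.22)^1 ≈ 0.4319.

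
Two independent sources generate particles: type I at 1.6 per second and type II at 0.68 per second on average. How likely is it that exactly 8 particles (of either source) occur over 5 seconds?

Independent Poisson processes superpose: combined rate λ = 1.6 + 0.68 = 2.28 per second.
Over the interval, μ = 2.28 × 5 = 11.4 (5 seconds).
P(N = 8) = e^(−11.4) · 11.4^8/8! ≈ 0.0792.

0.0792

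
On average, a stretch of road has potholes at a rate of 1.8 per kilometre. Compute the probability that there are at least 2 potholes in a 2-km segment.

0.8743

Over the interval, μ = 1.8 × 2 = 3.6 (a 2-km segment = 2 kilometres).
P(N ≥ 2) = 1 − P(N ≤ 1) = 1 − Σ_{j=0}^{1} e^(−μ) μ^j/j! ≈ 0.8743.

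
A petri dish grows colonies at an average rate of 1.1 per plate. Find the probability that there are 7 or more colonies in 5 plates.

Over the interval, μ = 1.1 × 5 = 5.5 (5 plates).
P(N ≥ 7) = 1 − P(N ≤ 6) = 1 − Σ_{j=0}^{6} e^(−μ) μ^j/j! ≈ 0.3140.

0.3140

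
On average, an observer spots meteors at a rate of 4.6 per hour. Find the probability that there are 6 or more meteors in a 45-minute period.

0.1358

Over the interval, μ = 4.6 × 0.75 = 3.45 (a 45-minute period = 0.75 hours).
P(N ≥ 6) = 1 − P(N ≤ 5) = 1 − Σ_{j=0}^{5} e^(−μ) μ^j/j! ≈ 0.1358.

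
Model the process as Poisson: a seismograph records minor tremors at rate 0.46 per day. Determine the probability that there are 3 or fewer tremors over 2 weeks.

0.1160

Over the interval, μ = 0.46 × 14 = 6.44 (2 weeks = 14 days).
P(N ≤ 3) = Σ_{j=0}^{3} e^(−μ) μ^j/j! ≈ 0.1160.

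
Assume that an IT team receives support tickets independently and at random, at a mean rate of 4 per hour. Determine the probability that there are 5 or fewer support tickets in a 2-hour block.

0.1912

Over the interval, μ = 4 × 2 = 8 (a 2-hour block = 2 hours).
P(N ≤ 5) = Σ_{j=0}^{5} e^(−μ) μ^j/j! ≈ 0.1912.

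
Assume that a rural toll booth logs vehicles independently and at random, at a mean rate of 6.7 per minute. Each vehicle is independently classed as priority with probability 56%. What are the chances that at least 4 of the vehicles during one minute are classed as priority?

0.5166

Thinning: the vehicles that are classed as priority themselves form a Poisson process with rate 0.56 × 6.7 = 3.752 per minute.
So μ = 3.752.
P(N ≥ 4) = 1 − P(N ≤ 3) ≈ 0.5166.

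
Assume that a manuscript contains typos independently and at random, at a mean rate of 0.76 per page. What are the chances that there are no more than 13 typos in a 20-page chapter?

Over the interval, μ = 0.76 × 20 = 15.2 (a 20-page chapter = 20 pages).
P(N ≤ 13) = Σ_{j=0}^{13} e^(−μ) μ^j/j! ≈ 0.3444.

0.3444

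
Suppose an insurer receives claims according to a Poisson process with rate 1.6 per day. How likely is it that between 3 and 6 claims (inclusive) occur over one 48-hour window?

0.5755

Over the interval, μ = 1.6 × 2 = 3.2 (a 48-hour window = 2 days).
P(3 ≤ N ≤ 6) = Σ_{j=3}^{6} e^(−3.2) · 3.2^j/j! ≈ 0.5755.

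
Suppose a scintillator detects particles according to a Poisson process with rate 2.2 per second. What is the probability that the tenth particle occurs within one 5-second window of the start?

Over the interval, μ = 2.2 × 5 = 11 (a 5-second window = 5 seconds).
The tenth arrival falls in the interval iff at least 10 events occur there: P(S_10 ≤ t) = P(N ≥ 10) = 1 − P(N ≤ 9) ≈ 0.6595.

0.6595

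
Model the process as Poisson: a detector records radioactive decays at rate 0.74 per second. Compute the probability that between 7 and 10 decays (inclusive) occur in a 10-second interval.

0.4787

Over the interval, μ = 0.74 × 10 = 7.4 (a 10-second interval = 10 seconds).
P(7 ≤ N ≤ 10) = Σ_{j=7}^{10} e^(−7.4) · 7.4^j/j! ≈ 0.4787.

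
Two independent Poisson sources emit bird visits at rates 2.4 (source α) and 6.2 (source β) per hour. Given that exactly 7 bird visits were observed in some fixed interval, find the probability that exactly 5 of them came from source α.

Given the total, each event is independently from source α with probability p = λ_α/(λ_α+λ_β) = 2.4/8.6 ≈ 0.2791.
So K ~ Binomial(7, 2.4/8.6): P(K = 5) = C(7,5) · (2.4/8.6)^5 · (6.2/8.6)^2 ≈ 0.0185.

0.0185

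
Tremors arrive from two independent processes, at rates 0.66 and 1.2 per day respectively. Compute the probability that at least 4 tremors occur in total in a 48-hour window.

Independent Poisson processes superpose: combined rate λ = 0.66 + 1.2 = 1.86 per day.
Over the interval, μ = 1.86 × 2 = 3.72 (a 48-hour window = 2 days).
P(N ≥ 4) = 1 − P(N ≤ 3) ≈ 0.5100.

0.5100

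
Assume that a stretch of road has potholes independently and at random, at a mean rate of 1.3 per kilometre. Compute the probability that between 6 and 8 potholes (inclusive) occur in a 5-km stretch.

0.4225

Over the interval, μ = 1.3 × 5 = 6.5 (a 5-km stretch = 5 kilometres).
P(6 ≤ N ≤ 8) = Σ_{j=6}^{8} e^(−6.5) · 6.5^j/j! ≈ 0.4225.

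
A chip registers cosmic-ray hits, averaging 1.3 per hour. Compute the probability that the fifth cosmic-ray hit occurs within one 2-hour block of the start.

0.1226

Over the interval, μ = 1.3 × 2 = 2.6 (a 2-hour block = 2 hours).
The fifth arrival falls in the interval iff at least 5 events occur there: P(S_5 ≤ t) = P(N ≥ 5) = 1 − P(N ≤ 4) ≈ 0.1226.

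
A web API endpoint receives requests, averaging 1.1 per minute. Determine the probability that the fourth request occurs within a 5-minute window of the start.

0.7983

Over the interval, μ = 1.1 × 5 = 5.5 (a 5-minute window = 5 minutes).
The fourth arrival falls in the interval iff at least 4 events occur there: P(S_4 ≤ t) = P(N ≥ 4) = 1 − P(N ≤ 3) ≈ 0.7983.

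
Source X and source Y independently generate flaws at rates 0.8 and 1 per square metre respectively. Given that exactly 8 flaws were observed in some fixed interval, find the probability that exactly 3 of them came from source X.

Given the total, each event is independently from source X with probability p = λ_X/(λ_X+λ_Y) = 0.8/1.8 ≈ 0.4444.
So K ~ Binomial(8, 0.8/1.8): P(K = 3) = C(8,3) · (0.8/1.8)^3 · (1/1.8)^5 ≈ 0.2602.

0.2602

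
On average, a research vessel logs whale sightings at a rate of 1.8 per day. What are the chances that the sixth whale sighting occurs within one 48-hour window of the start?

Over the interval, μ = 1.8 × 2 = 3.6 (a 48-hour window = 2 days).
The sixth arrival falls in the interval iff at least 6 events occur there: P(S_6 ≤ t) = P(N ≥ 6) = 1 − P(N ≤ 5) ≈ 0.1559.

0.1559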